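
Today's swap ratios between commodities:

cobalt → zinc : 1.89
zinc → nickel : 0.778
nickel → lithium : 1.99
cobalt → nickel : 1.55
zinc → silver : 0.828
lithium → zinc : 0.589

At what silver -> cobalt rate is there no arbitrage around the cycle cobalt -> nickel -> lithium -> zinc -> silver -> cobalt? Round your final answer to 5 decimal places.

Known legs of the cycle: 1.55 × 1.99 × 0.589 × 0.828 = 1.504285974
For no arbitrage the full-cycle product must be 1, so the missing rate is 1 / 1.504285974 ≈ 0.6647672.

0.66477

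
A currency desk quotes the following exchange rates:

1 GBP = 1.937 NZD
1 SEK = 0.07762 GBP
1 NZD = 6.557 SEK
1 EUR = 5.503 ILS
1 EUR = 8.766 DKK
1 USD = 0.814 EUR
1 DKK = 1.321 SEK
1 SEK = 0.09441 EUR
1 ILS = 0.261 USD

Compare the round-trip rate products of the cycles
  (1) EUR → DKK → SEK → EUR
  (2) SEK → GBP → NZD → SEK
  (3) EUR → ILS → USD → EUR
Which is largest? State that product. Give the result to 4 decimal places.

(1) 8.766 × 1.321 × 0.09441 = 1.09326
(2) 0.07762 × 1.937 × 6.557 = 0.98584
(3) 5.503 × 0.261 × 0.814 = 1.16913
Highest is cycle (3) at 1.1691 (>1, arbitrage).

1.1691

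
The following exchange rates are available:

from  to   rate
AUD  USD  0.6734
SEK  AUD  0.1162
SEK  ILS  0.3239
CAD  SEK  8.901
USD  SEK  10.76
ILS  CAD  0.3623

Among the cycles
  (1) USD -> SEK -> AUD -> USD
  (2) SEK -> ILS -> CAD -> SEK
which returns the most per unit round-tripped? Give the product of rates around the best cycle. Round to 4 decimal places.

(1) 10.76 × 0.1162 × 0.6734 = 0.84196
(2) 0.3239 × 0.3623 × 8.901 = 1.04452
Highest is cycle (2) at 1.0445 (>1, arbitrage).

1.0445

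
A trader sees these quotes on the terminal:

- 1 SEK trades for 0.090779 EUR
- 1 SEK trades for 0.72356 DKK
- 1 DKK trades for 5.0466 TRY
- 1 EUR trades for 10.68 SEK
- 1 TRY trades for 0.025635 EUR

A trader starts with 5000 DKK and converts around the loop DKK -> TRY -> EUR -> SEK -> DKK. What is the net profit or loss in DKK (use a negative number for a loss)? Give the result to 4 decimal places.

5000 DKK × 5.0466 = 25233 TRY
25233 TRY × 0.025635 = 646.847955 EUR
646.847955 EUR × 10.68 = 6908.3361594 SEK
6908.3361594 SEK × 0.72356 = 4998.595711495464 DKK
Net change: 4998.595711495464 − 5000 = -1.404288504536 DKK

-1.4043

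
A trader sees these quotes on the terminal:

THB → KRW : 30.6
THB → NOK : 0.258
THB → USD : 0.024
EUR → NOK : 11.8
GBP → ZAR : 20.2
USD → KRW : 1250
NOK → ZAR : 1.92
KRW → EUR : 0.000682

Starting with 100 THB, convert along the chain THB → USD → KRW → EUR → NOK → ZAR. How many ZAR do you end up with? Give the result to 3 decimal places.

46.354

100 THB × 0.024 = 2.4 USD
2.4 USD × 1250 = 3000 KRW
3000 KRW × 0.000682 = 2.046 EUR
2.046 EUR × 11.8 = 24.1428 NOK
24.1428 NOK × 1.92 = 46.354176 ZAR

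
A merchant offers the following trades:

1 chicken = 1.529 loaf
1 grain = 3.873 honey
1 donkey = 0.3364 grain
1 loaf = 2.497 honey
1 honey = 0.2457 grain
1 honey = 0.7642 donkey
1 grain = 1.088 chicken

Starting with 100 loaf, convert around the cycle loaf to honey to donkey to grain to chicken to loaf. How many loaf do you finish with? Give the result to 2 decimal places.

100 loaf × 2.497 = 249.7 honey
249.7 honey × 0.7642 = 190.82074 donkey
190.82074 donkey × 0.3364 = 64.192096936 grain
64.192096936 grain × 1.088 = 69.841001466368 chicken
69.841001466368 chicken × 1.529 = 106.786891242076672 loaf

106.79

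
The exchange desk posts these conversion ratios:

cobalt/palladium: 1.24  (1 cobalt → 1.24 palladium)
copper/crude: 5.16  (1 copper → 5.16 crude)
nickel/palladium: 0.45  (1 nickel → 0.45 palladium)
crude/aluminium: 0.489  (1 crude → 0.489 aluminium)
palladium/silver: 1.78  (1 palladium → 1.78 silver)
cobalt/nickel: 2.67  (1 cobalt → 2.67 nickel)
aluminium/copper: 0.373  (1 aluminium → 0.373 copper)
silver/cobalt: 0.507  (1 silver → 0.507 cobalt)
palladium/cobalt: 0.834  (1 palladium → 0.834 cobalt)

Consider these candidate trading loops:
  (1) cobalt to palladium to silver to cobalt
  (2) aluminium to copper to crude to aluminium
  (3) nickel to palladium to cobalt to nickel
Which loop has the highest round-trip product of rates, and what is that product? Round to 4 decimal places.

(1) 1.24 × 1.78 × 0.507 = 1.11905
(2) 0.373 × 5.16 × 0.489 = 0.94117
(3) 0.45 × 0.834 × 2.67 = 1.00205
Highest is cycle (1) at 1.1191 (>1, arbitrage).

1.1191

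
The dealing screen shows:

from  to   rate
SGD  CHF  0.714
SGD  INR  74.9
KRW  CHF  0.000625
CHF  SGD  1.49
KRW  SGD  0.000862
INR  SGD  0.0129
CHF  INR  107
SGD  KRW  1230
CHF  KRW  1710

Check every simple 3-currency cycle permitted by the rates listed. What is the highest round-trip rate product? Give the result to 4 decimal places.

1.1454

CHF→SGD→KRW→CHF: 1.49 × 1230 × 0.000625 = 1.14544
CHF→KRW→SGD→CHF: 1710 × 0.000862 × 0.714 = 1.05245
CHF→INR→SGD→CHF: 107 × 0.0129 × 0.714 = 0.98553
Maximum is CHF→SGD→KRW→CHF at 1.1454; arbitrage exists.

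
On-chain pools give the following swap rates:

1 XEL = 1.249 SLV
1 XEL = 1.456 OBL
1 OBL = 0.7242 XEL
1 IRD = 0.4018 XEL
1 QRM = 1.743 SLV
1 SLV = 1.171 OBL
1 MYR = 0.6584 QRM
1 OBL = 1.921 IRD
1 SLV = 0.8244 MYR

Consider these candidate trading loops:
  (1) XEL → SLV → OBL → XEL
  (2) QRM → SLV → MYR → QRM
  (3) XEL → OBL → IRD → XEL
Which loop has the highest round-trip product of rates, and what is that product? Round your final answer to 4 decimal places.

(1) 1.249 × 1.171 × 0.7242 = 1.05920
(2) 1.743 × 0.8244 × 0.6584 = 0.94607
(3) 1.456 × 1.921 × 0.4018 = 1.12382
Highest is cycle (3) at 1.1238 (>1, arbitrage).

1.1238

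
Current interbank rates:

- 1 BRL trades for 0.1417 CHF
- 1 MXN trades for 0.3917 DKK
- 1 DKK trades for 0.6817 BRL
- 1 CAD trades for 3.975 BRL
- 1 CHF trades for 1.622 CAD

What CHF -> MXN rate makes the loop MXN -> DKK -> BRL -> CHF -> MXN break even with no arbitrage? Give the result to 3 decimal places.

Known legs of the cycle: 0.3917 × 0.6817 × 0.1417 = 0.037837001813
For no arbitrage the full-cycle product must be 1, so the missing rate is 1 / 0.037837001813 ≈ 26.42916.

26.429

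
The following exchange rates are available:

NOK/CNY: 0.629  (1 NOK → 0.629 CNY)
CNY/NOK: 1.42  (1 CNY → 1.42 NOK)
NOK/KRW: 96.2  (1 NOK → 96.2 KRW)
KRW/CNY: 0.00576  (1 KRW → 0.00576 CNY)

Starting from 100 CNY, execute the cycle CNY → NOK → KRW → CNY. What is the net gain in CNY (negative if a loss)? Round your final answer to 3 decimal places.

100 CNY × 1.42 = 142 NOK
142 NOK × 96.2 = 13660.4 KRW
13660.4 KRW × 0.00576 = 78.683904 CNY
Net change: 78.683904 − 100 = -21.316096 CNY

-21.316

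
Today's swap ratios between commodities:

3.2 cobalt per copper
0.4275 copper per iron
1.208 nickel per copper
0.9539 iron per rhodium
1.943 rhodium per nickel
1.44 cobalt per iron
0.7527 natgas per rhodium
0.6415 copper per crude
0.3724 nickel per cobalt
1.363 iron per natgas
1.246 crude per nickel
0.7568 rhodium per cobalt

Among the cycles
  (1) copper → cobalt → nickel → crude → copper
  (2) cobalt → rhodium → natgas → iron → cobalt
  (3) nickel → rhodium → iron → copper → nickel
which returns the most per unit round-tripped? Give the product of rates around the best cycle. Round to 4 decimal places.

(1) 3.2 × 0.3724 × 1.246 × 0.6415 = 0.95252
(2) 0.7568 × 0.7527 × 1.363 × 1.44 = 1.11805
(3) 1.943 × 0.9539 × 0.4275 × 1.208 = 0.95715
Highest is cycle (2) at 1.1181 (>1, arbitrage).

1.1181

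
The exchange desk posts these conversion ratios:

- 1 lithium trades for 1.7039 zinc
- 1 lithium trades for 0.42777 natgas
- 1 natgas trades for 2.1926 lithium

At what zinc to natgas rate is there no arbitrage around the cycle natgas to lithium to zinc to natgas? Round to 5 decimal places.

0.26767

Known legs of the cycle: 2.1926 × 1.7039 = 3.73597114
For no arbitrage the full-cycle product must be 1, so the missing rate is 1 / 3.73597114 ≈ 0.2676680.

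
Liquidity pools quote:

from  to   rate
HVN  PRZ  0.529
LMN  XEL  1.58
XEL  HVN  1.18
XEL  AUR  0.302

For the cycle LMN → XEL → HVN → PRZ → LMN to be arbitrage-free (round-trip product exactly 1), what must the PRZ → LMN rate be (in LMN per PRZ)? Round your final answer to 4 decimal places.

Known legs of the cycle: 1.58 × 1.18 × 0.529 = 0.9862676
For no arbitrage the full-cycle product must be 1, so the missing rate is 1 / 0.9862676 ≈ 1.013924.

1.0139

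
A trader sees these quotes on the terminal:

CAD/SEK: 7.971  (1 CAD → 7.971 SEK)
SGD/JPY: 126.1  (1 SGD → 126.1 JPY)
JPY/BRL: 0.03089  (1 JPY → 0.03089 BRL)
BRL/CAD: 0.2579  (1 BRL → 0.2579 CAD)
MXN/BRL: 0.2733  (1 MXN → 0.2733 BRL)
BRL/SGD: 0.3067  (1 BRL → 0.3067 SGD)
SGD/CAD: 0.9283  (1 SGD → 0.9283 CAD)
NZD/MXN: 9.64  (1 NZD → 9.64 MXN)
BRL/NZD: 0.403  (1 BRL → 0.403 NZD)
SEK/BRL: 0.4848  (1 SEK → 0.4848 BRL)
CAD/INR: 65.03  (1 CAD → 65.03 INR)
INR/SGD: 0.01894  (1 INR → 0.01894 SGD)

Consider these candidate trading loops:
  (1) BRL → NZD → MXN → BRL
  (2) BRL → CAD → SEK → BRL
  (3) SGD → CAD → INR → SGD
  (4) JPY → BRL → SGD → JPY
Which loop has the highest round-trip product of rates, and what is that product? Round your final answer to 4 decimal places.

(1) 0.403 × 9.64 × 0.2733 = 1.06175
(2) 0.2579 × 7.971 × 0.4848 = 0.99661
(3) 0.9283 × 65.03 × 0.01894 = 1.14336
(4) 0.03089 × 0.3067 × 126.1 = 1.19467
Highest is cycle (4) at 1.1947 (>1, arbitrage).

1.1947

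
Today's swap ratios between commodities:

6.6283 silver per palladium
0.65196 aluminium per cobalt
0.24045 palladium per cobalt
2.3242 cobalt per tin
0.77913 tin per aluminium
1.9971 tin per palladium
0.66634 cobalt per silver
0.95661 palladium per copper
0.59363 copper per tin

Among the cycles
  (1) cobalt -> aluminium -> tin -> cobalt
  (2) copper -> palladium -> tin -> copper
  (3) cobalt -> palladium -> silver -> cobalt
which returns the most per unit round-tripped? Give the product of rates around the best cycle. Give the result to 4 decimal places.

(1) 0.65196 × 0.77913 × 2.3242 = 1.18060
(2) 0.95661 × 1.9971 × 0.59363 = 1.13410
(3) 0.24045 × 6.6283 × 0.66634 = 1.06200
Highest is cycle (1) at 1.1806 (>1, arbitrage).

1.1806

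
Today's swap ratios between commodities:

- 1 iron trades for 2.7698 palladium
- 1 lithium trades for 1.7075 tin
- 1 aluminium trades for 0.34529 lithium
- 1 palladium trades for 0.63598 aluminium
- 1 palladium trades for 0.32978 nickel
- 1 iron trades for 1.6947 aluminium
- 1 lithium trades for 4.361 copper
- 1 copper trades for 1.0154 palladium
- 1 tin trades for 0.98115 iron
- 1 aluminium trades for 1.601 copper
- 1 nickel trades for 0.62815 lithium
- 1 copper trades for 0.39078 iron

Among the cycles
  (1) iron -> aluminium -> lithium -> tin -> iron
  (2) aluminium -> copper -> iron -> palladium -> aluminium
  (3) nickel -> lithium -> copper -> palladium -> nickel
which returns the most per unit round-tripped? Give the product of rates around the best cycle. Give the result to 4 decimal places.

(1) 1.6947 × 0.34529 × 1.7075 × 0.98115 = 0.98033
(2) 1.601 × 0.39078 × 2.7698 × 0.63598 = 1.10209
(3) 0.62815 × 4.361 × 1.0154 × 0.32978 = 0.91730
Highest is cycle (2) at 1.1021 (>1, arbitrage).

1.1021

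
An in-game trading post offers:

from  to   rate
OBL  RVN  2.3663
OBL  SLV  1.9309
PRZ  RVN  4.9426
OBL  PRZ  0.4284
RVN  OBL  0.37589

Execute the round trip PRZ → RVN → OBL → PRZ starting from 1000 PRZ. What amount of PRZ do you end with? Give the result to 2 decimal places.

1000 PRZ × 4.9426 = 4942.6 RVN
4942.6 RVN × 0.37589 = 1857.873914 OBL
1857.873914 OBL × 0.4284 = 795.9131847576 PRZ

795.91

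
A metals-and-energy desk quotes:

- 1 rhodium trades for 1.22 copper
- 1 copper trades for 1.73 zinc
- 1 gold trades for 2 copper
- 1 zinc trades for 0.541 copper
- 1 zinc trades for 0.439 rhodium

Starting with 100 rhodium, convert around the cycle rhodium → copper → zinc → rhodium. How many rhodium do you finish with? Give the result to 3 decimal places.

100 rhodium × 1.22 = 122 copper
122 copper × 1.73 = 211.06 zinc
211.06 zinc × 0.439 = 92.65534 rhodium

92.655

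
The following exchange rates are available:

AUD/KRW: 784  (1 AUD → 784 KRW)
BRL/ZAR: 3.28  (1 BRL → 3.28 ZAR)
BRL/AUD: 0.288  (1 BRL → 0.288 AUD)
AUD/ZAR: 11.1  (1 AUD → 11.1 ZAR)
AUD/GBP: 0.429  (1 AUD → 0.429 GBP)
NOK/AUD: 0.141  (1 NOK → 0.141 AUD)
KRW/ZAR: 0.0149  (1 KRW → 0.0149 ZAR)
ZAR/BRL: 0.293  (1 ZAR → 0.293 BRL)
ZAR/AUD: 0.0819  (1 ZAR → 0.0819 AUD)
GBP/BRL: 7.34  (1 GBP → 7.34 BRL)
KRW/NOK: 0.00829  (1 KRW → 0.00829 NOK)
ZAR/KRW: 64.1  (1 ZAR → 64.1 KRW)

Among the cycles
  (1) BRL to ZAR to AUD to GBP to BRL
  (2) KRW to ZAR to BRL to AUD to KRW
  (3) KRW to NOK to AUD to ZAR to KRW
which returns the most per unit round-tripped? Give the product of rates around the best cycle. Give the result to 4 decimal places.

0.9857

(1) 3.28 × 0.0819 × 0.429 × 7.34 = 0.84588
(2) 0.0149 × 0.293 × 0.288 × 784 = 0.98574
(3) 0.00829 × 0.141 × 11.1 × 64.1 = 0.83168
Highest is cycle (2) at 0.9857 (≤1, no arbitrage).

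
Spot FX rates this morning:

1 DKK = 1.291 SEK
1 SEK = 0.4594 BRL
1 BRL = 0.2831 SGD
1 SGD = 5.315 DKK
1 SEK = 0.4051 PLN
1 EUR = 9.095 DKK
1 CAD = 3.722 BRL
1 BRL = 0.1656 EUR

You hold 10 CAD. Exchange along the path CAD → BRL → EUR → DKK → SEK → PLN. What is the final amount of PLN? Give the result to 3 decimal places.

29.318

10 CAD × 3.722 = 37.22 BRL
37.22 BRL × 0.1656 = 6.163632 EUR
6.163632 EUR × 9.095 = 56.05823304 DKK
56.05823304 DKK × 1.291 = 72.37117885464 SEK
72.37117885464 SEK × 0.4051 = 29.317564554014664 PLN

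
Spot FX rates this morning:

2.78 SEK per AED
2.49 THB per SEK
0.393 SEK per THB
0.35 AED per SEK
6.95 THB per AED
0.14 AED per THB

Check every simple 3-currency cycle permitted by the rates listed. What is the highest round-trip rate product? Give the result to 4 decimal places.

THB→AED→SEK→THB: 0.14 × 2.78 × 2.49 = 0.96911
THB→SEK→AED→THB: 0.393 × 0.35 × 6.95 = 0.95597
Maximum is THB→AED→SEK→THB at 0.9691; no arbitrage — every cycle loses value.

0.9691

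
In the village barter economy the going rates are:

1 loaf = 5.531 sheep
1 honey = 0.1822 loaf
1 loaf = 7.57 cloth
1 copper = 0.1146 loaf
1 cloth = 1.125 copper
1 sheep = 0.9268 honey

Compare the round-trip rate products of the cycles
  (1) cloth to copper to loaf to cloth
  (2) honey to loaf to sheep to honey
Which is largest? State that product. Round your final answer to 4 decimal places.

(1) 1.125 × 0.1146 × 7.57 = 0.97596
(2) 0.1822 × 5.531 × 0.9268 = 0.93398
Highest is cycle (1) at 0.9760 (≤1, no arbitrage).

0.9760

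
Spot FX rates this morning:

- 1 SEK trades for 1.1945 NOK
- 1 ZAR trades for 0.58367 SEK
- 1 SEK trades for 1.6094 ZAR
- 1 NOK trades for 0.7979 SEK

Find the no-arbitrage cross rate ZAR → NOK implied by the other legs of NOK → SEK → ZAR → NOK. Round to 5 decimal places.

0.77873

Known legs of the cycle: 0.7979 × 1.6094 = 1.28414026
For no arbitrage the full-cycle product must be 1, so the missing rate is 1 / 1.28414026 ≈ 0.7787311.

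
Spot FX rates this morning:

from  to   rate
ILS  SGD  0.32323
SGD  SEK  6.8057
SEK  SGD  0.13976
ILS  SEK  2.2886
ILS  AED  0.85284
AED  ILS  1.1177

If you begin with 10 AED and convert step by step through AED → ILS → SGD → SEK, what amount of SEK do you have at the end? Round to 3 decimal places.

24.587

10 AED × 1.1177 = 11.177 ILS
11.177 ILS × 0.32323 = 3.61274171 SGD
3.61274171 SGD × 6.8057 = 24.587236255747 SEK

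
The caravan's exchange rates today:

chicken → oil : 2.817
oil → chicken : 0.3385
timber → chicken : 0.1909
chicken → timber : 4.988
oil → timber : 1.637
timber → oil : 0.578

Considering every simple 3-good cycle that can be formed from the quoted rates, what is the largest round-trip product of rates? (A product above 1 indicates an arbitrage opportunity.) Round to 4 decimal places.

0.9759

chicken→timber→oil→chicken: 4.988 × 0.578 × 0.3385 = 0.97592
chicken→oil→timber→chicken: 2.817 × 1.637 × 0.1909 = 0.88032
Maximum is chicken→timber→oil→chicken at 0.9759; no arbitrage — every cycle loses value.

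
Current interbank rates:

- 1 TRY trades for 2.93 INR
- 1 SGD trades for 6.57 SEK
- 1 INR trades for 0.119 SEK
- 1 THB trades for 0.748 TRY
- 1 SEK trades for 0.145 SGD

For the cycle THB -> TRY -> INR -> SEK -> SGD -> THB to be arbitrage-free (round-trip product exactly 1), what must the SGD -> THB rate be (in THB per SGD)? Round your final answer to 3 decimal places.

26.443

Known legs of the cycle: 0.748 × 2.93 × 0.119 × 0.145 = 0.0378167482
For no arbitrage the full-cycle product must be 1, so the missing rate is 1 / 0.0378167482 ≈ 26.44331.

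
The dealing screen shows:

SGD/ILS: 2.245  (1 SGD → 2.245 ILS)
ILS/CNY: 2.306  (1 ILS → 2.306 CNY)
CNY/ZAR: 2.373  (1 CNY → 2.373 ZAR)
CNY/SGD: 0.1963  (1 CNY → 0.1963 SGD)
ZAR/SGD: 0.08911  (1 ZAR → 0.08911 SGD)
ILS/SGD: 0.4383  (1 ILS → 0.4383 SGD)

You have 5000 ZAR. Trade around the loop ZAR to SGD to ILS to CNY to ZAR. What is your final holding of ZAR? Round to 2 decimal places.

5473.56

5000 ZAR × 0.08911 = 445.55 SGD
445.55 SGD × 2.245 = 1000.25975 ILS
1000.25975 ILS × 2.306 = 2306.5989835 CNY
2306.5989835 CNY × 2.373 = 5473.5593878455 ZAR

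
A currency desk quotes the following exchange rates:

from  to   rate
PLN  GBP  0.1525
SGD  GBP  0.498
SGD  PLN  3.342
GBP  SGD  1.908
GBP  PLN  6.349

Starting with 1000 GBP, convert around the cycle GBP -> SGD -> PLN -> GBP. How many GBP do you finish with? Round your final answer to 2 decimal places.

1000 GBP × 1.908 = 1908 SGD
1908 SGD × 3.342 = 6376.536 PLN
6376.536 PLN × 0.1525 = 972.42174 GBP

972.42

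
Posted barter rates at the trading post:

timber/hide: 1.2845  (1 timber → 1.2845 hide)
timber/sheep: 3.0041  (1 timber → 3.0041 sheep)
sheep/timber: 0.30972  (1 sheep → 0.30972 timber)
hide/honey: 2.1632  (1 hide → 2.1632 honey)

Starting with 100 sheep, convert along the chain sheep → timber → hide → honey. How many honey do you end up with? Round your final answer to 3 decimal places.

100 sheep × 0.30972 = 30.972 timber
30.972 timber × 1.2845 = 39.783534 hide
39.783534 hide × 2.1632 = 86.0597407488 honey

86.060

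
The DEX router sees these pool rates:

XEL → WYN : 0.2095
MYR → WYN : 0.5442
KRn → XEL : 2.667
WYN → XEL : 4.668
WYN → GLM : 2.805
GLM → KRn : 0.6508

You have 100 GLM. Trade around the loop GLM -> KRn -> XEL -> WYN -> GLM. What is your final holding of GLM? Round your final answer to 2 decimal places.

102.00

100 GLM × 0.6508 = 65.08 KRn
65.08 KRn × 2.667 = 173.56836 XEL
173.56836 XEL × 0.2095 = 36.36257142 WYN
36.36257142 WYN × 2.805 = 101.9970128331 GLM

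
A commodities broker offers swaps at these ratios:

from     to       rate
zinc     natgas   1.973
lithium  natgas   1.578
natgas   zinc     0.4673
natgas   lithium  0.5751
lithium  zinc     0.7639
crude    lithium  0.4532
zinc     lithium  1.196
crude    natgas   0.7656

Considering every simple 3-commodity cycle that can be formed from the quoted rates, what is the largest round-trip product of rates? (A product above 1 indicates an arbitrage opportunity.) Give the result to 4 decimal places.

natgas→zinc→lithium→natgas: 0.4673 × 1.196 × 1.578 = 0.88193
natgas→lithium→zinc→natgas: 0.5751 × 0.7639 × 1.973 = 0.86678
Maximum is natgas→zinc→lithium→natgas at 0.8819; no arbitrage — every cycle loses value.

0.8819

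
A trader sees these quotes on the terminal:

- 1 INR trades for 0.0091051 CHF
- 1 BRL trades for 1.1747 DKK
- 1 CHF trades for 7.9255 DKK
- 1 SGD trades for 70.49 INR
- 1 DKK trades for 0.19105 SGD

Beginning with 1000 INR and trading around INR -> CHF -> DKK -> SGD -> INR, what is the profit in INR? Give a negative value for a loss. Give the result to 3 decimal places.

1000 INR × 0.0091051 = 9.1051 CHF
9.1051 CHF × 7.9255 = 72.16247005 DKK
72.16247005 DKK × 0.19105 = 13.7866399030525 SGD
13.7866399030525 SGD × 70.49 = 971.820246766170725 INR
Net change: 971.820246766170725 − 1000 = -28.179753233829275 INR

-28.180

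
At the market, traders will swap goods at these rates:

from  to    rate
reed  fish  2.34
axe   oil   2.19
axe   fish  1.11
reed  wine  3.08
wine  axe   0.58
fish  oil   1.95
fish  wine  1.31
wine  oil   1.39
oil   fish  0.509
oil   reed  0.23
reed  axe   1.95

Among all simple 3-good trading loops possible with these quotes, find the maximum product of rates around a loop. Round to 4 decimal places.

reed→fish→oil→reed: 2.34 × 1.95 × 0.23 = 1.04949
reed→wine→oil→reed: 3.08 × 1.39 × 0.23 = 0.98468
reed→axe→oil→reed: 1.95 × 2.19 × 0.23 = 0.98222
oil→fish→wine→oil: 0.509 × 1.31 × 1.39 = 0.92684
fish→wine→axe→fish: 1.31 × 0.58 × 1.11 = 0.84338
Maximum is reed→fish→oil→reed at 1.0495; arbitrage exists.

1.0495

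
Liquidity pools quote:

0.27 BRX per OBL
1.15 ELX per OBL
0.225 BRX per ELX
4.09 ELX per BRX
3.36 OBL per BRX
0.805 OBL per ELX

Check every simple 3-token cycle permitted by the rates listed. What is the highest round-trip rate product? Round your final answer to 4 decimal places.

ELX→OBL→BRX→ELX: 0.805 × 0.27 × 4.09 = 0.88896
ELX→BRX→OBL→ELX: 0.225 × 3.36 × 1.15 = 0.86940
Maximum is ELX→OBL→BRX→ELX at 0.8890; no arbitrage — every cycle loses value.

0.8890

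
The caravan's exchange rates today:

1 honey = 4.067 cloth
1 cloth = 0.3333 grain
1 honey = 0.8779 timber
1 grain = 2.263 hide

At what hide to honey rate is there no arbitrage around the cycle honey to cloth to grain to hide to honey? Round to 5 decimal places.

0.32599

Known legs of the cycle: 4.067 × 0.3333 × 2.263 = 3.0675668793
For no arbitrage the full-cycle product must be 1, so the missing rate is 1 / 3.0675668793 ≈ 0.3259913.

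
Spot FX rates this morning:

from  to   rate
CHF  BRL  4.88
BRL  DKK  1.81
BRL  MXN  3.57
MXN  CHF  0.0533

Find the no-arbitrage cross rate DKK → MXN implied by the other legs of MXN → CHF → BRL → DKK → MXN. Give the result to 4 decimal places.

Known legs of the cycle: 0.0533 × 4.88 × 1.81 = 0.47078824
For no arbitrage the full-cycle product must be 1, so the missing rate is 1 / 0.47078824 ≈ 2.124097.

2.1241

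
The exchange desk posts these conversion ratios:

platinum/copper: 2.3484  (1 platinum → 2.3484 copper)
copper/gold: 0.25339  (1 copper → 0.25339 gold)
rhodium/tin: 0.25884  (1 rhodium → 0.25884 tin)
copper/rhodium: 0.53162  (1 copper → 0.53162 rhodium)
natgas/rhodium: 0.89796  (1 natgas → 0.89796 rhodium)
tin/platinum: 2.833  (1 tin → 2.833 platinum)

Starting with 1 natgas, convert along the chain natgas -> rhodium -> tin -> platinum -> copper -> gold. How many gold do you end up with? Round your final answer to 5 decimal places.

0.39183

1 natgas × 0.89796 = 0.89796 rhodium
0.89796 rhodium × 0.25884 = 0.2324279664 tin
0.2324279664 tin × 2.833 = 0.6584684288112 platinum
0.6584684288112 platinum × 2.3484 = 1.54634725822022208 copper
1.54634725822022208 copper × 0.25339 = 0.3918289317604220728512 gold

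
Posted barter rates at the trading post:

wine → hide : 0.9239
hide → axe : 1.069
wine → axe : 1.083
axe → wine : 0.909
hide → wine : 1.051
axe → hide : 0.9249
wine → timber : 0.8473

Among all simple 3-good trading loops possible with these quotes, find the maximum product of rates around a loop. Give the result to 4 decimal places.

1.0528

axe→hide→wine→axe: 0.9249 × 1.051 × 1.083 = 1.05275
axe→wine→hide→axe: 0.909 × 0.9239 × 1.069 = 0.89777
Maximum is axe→hide→wine→axe at 1.0528; arbitrage exists.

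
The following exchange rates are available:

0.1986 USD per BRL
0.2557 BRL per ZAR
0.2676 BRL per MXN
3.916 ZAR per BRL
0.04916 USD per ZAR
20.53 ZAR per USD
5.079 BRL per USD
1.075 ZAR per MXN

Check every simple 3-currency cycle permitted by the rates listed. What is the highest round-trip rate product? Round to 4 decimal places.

USD→ZAR→BRL→USD: 20.53 × 0.2557 × 0.1986 = 1.04255
USD→BRL→ZAR→USD: 5.079 × 3.916 × 0.04916 = 0.97776
Maximum is USD→ZAR→BRL→USD at 1.0426; arbitrage exists.

1.0426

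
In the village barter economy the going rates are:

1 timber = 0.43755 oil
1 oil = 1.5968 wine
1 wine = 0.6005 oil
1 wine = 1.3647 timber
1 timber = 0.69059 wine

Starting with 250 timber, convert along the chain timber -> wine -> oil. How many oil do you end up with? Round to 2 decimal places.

103.67

250 timber × 0.69059 = 172.6475 wine
172.6475 wine × 0.6005 = 103.67482375 oil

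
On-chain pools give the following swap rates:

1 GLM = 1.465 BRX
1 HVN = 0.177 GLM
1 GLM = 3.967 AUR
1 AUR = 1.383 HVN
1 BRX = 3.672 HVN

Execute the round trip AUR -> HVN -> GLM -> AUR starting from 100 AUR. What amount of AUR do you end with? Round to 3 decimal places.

97.109

100 AUR × 1.383 = 138.3 HVN
138.3 HVN × 0.177 = 24.4791 GLM
24.4791 GLM × 3.967 = 97.1085897 AUR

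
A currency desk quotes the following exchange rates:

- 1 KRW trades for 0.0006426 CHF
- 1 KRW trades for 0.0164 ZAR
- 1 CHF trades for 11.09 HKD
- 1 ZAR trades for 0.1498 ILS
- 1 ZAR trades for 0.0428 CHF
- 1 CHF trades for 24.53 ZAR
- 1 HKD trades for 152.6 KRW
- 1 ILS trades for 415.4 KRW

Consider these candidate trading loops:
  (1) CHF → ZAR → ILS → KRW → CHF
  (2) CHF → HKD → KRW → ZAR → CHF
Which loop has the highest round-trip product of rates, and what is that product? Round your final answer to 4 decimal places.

(1) 24.53 × 0.1498 × 415.4 × 0.0006426 = 0.98088
(2) 11.09 × 152.6 × 0.0164 × 0.0428 = 1.18788
Highest is cycle (2) at 1.1879 (>1, arbitrage).

1.1879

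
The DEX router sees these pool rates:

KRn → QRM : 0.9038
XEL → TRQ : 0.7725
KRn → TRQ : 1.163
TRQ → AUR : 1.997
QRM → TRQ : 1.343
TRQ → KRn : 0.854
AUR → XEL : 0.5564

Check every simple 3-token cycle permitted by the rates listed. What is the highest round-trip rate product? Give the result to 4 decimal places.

1.0366

KRn→QRM→TRQ→KRn: 0.9038 × 1.343 × 0.854 = 1.03659
XEL→TRQ→AUR→XEL: 0.7725 × 1.997 × 0.5564 = 0.85835
Maximum is KRn→QRM→TRQ→KRn at 1.0366; arbitrage exists.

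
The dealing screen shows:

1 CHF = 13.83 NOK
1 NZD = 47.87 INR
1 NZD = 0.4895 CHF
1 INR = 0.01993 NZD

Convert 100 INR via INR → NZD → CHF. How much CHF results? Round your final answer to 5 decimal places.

100 INR × 0.01993 = 1.993 NZD
1.993 NZD × 0.4895 = 0.9755735 CHF

0.97557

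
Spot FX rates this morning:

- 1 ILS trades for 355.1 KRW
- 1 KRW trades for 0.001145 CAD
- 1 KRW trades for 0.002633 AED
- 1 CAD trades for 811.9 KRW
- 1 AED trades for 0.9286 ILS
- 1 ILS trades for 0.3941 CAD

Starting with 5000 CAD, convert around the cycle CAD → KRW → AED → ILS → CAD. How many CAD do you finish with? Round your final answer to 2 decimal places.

3911.64

5000 CAD × 811.9 = 4059500 KRW
4059500 KRW × 0.002633 = 10688.6635 AED
10688.6635 AED × 0.9286 = 9925.4929261 ILS
9925.4929261 ILS × 0.3941 = 3911.63676217601 CAD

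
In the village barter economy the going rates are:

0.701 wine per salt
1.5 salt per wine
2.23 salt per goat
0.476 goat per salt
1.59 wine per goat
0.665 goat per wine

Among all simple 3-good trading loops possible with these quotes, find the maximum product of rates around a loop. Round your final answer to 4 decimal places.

goat→wine→salt→goat: 1.59 × 1.5 × 0.476 = 1.13526
goat→salt→wine→goat: 2.23 × 0.701 × 0.665 = 1.03955
Maximum is goat→wine→salt→goat at 1.1353; arbitrage exists.

1.1353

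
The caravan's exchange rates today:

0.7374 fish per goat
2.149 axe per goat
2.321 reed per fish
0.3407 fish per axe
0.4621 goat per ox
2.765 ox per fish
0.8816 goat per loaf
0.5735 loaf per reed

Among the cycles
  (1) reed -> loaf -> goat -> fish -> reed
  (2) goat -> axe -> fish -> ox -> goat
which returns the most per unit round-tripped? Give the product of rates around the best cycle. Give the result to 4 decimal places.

0.9355

(1) 0.5735 × 0.8816 × 0.7374 × 2.321 = 0.86533
(2) 2.149 × 0.3407 × 2.765 × 0.4621 = 0.93549
Highest is cycle (2) at 0.9355 (≤1, no arbitrage).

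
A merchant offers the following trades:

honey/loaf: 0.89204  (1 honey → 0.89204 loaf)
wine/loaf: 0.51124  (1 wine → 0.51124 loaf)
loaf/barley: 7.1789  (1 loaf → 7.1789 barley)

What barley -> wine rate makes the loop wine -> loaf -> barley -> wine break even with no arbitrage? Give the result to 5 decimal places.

0.27247

Known legs of the cycle: 0.51124 × 7.1789 = 3.670140836
For no arbitrage the full-cycle product must be 1, so the missing rate is 1 / 3.670140836 ≈ 0.2724691.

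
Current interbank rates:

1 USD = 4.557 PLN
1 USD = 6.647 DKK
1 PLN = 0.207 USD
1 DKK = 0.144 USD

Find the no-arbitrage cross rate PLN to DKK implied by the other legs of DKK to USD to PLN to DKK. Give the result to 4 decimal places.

Known legs of the cycle: 0.144 × 4.557 = 0.656208
For no arbitrage the full-cycle product must be 1, so the missing rate is 1 / 0.656208 ≈ 1.523907.

1.5239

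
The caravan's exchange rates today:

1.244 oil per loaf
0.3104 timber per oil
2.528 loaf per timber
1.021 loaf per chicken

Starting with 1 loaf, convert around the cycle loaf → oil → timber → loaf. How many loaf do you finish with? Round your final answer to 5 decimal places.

0.97616

1 loaf × 1.244 = 1.244 oil
1.244 oil × 0.3104 = 0.3861376 timber
0.3861376 timber × 2.528 = 0.9761558528 loaf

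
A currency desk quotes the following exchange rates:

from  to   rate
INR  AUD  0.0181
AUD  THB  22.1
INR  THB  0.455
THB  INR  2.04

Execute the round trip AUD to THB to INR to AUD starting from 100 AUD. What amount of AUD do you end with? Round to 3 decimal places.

81.602

100 AUD × 22.1 = 2210 THB
2210 THB × 2.04 = 4508.4 INR
4508.4 INR × 0.0181 = 81.60204 AUD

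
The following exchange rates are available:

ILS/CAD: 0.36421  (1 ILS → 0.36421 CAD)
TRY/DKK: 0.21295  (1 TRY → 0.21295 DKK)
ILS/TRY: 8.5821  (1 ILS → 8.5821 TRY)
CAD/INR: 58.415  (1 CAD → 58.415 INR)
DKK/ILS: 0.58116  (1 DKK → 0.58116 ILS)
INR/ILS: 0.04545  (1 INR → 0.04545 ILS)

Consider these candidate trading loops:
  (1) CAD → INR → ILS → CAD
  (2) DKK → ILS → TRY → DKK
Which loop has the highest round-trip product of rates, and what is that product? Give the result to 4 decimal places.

1.0621

(1) 58.415 × 0.04545 × 0.36421 = 0.96696
(2) 0.58116 × 8.5821 × 0.21295 = 1.06210
Highest is cycle (2) at 1.0621 (>1, arbitrage).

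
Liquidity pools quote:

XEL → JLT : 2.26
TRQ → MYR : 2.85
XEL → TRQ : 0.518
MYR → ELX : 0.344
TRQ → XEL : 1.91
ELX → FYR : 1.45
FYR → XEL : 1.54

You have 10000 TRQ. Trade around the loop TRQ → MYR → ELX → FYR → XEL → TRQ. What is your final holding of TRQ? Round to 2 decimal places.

10000 TRQ × 2.85 = 28500 MYR
28500 MYR × 0.344 = 9804 ELX
9804 ELX × 1.45 = 14215.8 FYR
14215.8 FYR × 1.54 = 21892.332 XEL
21892.332 XEL × 0.518 = 11340.227976 TRQ

11340.23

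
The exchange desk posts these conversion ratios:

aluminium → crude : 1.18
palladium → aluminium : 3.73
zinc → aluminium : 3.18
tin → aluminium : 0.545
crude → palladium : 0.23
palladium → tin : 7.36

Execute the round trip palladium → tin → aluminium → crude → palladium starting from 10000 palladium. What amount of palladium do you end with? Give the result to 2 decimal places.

10000 palladium × 7.36 = 73600 tin
73600 tin × 0.545 = 40112 aluminium
40112 aluminium × 1.18 = 47332.16 crude
47332.16 crude × 0.23 = 10886.3968 palladium

10886.40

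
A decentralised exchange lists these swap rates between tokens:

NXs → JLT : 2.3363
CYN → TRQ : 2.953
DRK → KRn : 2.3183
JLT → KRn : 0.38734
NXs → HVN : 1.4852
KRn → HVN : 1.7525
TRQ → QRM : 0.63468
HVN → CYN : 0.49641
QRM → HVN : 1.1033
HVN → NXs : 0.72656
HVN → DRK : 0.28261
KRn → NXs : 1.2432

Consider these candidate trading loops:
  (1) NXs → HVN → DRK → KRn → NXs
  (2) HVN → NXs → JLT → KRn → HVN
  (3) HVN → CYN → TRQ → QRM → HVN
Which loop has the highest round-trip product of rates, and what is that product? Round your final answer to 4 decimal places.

1.2097

(1) 1.4852 × 0.28261 × 2.3183 × 1.2432 = 1.20972
(2) 0.72656 × 2.3363 × 0.38734 × 1.7525 = 1.15226
(3) 0.49641 × 2.953 × 0.63468 × 1.1033 = 1.02648
Highest is cycle (1) at 1.2097 (>1, arbitrage).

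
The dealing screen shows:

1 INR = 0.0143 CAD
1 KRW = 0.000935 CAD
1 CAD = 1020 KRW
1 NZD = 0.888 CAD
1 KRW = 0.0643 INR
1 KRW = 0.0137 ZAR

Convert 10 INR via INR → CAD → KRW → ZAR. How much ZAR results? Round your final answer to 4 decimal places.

1.9983

10 INR × 0.0143 = 0.143 CAD
0.143 CAD × 1020 = 145.86 KRW
145.86 KRW × 0.0137 = 1.998282 ZAR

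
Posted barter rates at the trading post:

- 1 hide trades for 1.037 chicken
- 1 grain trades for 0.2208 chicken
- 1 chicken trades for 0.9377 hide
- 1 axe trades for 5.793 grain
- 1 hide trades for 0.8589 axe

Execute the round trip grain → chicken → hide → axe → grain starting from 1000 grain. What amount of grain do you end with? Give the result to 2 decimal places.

1000 grain × 0.2208 = 220.8 chicken
220.8 chicken × 0.9377 = 207.04416 hide
207.04416 hide × 0.8589 = 177.830229024 axe
177.830229024 axe × 5.793 = 1030.170516736032 grain

1030.17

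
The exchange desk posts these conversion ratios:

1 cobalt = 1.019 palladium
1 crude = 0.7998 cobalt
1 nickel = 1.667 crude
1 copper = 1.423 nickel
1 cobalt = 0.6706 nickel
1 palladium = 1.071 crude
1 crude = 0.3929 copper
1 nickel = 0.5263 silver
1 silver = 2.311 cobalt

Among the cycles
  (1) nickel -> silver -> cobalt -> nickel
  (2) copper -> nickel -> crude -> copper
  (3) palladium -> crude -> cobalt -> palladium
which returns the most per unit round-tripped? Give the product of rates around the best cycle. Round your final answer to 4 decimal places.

0.9320

(1) 0.5263 × 2.311 × 0.6706 = 0.81564
(2) 1.423 × 1.667 × 0.3929 = 0.93201
(3) 1.071 × 0.7998 × 1.019 = 0.87286
Highest is cycle (2) at 0.9320 (≤1, no arbitrage).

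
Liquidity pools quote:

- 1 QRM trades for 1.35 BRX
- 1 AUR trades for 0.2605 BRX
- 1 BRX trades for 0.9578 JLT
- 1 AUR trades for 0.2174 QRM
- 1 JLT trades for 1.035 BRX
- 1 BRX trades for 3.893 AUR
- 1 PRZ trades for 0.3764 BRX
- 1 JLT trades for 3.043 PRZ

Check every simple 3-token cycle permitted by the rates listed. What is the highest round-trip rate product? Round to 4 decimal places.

QRM→BRX→AUR→QRM: 1.35 × 3.893 × 0.2174 = 1.14256
PRZ→BRX→JLT→PRZ: 0.3764 × 0.9578 × 3.043 = 1.09705
Maximum is QRM→BRX→AUR→QRM at 1.1426; arbitrage exists.

1.1426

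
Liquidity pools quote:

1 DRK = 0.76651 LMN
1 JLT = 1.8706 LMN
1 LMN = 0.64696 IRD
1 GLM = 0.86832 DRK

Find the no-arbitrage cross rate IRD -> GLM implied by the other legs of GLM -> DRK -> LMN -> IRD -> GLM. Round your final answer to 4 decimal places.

Known legs of the cycle: 0.86832 × 0.76651 × 0.64696 = 0.430601025151872
For no arbitrage the full-cycle product must be 1, so the missing rate is 1 / 0.430601025151872 ≈ 2.322335.

2.3223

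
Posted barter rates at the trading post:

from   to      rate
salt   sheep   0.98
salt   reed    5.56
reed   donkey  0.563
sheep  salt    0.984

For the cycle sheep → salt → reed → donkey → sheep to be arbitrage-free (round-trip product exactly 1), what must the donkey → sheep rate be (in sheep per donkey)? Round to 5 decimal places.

0.32465

Known legs of the cycle: 0.984 × 5.56 × 0.563 = 3.08019552
For no arbitrage the full-cycle product must be 1, so the missing rate is 1 / 3.08019552 ≈ 0.3246547.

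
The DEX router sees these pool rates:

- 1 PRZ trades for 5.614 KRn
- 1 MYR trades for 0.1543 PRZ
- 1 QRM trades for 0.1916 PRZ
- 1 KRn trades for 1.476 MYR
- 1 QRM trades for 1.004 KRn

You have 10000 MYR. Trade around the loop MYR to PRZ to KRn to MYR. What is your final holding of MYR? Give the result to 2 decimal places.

12785.71

10000 MYR × 0.1543 = 1543 PRZ
1543 PRZ × 5.614 = 8662.402 KRn
8662.402 KRn × 1.476 = 12785.705352 MYR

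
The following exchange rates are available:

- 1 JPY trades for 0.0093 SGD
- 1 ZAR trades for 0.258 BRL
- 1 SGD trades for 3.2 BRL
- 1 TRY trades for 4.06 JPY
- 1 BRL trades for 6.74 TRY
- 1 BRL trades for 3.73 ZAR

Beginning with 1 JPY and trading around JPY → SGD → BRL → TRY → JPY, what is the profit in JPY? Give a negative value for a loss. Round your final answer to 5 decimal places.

1 JPY × 0.0093 = 0.0093 SGD
0.0093 SGD × 3.2 = 0.02976 BRL
0.02976 BRL × 6.74 = 0.2005824 TRY
0.2005824 TRY × 4.06 = 0.814364544 JPY
Net change: 0.814364544 − 1 = -0.185635456 JPY

-0.18564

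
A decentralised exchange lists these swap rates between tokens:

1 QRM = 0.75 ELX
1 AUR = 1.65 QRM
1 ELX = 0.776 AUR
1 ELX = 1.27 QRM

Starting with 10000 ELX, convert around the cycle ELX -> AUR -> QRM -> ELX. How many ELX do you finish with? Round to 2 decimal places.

9603.00

10000 ELX × 0.776 = 7760 AUR
7760 AUR × 1.65 = 12804 QRM
12804 QRM × 0.75 = 9603 ELX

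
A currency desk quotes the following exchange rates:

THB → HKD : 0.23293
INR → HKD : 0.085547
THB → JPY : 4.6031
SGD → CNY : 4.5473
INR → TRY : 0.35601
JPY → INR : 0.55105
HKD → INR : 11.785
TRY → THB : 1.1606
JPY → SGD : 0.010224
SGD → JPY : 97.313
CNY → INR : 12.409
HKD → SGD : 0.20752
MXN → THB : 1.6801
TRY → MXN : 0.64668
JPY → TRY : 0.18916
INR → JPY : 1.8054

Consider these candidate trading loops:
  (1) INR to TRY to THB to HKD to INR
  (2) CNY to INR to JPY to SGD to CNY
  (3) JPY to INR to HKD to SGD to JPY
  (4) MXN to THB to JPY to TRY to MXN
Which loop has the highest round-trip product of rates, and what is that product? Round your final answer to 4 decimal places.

1.1342

(1) 0.35601 × 1.1606 × 0.23293 × 11.785 = 1.13423
(2) 12.409 × 1.8054 × 0.010224 × 4.5473 = 1.04156
(3) 0.55105 × 0.085547 × 0.20752 × 97.313 = 0.95198
(4) 1.6801 × 4.6031 × 0.18916 × 0.64668 = 0.94603
Highest is cycle (1) at 1.1342 (>1, arbitrage).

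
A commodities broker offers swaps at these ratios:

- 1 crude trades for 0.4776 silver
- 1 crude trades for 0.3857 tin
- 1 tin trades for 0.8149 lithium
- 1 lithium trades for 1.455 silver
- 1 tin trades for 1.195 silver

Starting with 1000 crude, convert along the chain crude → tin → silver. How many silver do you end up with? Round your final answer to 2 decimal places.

1000 crude × 0.3857 = 385.7 tin
385.7 tin × 1.195 = 460.9115 silver

460.91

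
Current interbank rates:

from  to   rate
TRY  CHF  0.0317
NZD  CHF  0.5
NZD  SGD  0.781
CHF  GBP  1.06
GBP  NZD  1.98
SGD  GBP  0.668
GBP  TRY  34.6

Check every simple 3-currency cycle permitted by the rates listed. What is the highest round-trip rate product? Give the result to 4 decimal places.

GBP→TRY→CHF→GBP: 34.6 × 0.0317 × 1.06 = 1.16263
NZD→CHF→GBP→NZD: 0.5 × 1.06 × 1.98 = 1.04940
NZD→SGD→GBP→NZD: 0.781 × 0.668 × 1.98 = 1.03298
Maximum is GBP→TRY→CHF→GBP at 1.1626; arbitrage exists.

1.1626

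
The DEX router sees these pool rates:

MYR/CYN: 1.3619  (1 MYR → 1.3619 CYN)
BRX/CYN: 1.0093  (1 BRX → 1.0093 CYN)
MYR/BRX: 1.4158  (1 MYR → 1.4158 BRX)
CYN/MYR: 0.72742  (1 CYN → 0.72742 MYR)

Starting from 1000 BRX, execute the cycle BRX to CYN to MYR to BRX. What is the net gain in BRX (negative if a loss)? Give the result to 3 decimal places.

1000 BRX × 1.0093 = 1009.3 CYN
1009.3 CYN × 0.72742 = 734.185006 MYR
734.185006 MYR × 1.4158 = 1039.4591314948 BRX
Net change: 1039.4591314948 − 1000 = 39.4591314948 BRX

39.459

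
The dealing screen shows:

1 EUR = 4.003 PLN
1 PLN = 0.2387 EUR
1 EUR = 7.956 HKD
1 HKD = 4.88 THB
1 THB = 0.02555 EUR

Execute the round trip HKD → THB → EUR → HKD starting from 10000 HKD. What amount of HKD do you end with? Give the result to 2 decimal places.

9919.86

10000 HKD × 4.88 = 48800 THB
48800 THB × 0.02555 = 1246.84 EUR
1246.84 EUR × 7.956 = 9919.85904 HKD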